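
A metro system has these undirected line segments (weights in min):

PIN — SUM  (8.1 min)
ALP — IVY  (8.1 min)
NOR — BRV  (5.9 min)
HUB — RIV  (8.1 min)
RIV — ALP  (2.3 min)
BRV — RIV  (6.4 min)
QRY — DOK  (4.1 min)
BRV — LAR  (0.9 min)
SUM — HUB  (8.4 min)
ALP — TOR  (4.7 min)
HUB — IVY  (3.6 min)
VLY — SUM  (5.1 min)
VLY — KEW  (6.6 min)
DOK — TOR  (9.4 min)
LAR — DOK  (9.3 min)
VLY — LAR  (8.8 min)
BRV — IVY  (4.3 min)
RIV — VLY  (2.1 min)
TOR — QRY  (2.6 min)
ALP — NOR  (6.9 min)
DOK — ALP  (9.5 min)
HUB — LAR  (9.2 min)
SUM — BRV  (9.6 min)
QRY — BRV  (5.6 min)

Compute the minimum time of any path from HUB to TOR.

15.1 min

Compare a few routes:
HUB → IVY → BRV → QRY → TOR: 3.6+4.3+5.6+2.6 = 16.1
HUB → RIV → ALP → TOR: 8.1+2.3+4.7 = 15.1
Cheapest is HUB → RIV → ALP → TOR at 15.1 min.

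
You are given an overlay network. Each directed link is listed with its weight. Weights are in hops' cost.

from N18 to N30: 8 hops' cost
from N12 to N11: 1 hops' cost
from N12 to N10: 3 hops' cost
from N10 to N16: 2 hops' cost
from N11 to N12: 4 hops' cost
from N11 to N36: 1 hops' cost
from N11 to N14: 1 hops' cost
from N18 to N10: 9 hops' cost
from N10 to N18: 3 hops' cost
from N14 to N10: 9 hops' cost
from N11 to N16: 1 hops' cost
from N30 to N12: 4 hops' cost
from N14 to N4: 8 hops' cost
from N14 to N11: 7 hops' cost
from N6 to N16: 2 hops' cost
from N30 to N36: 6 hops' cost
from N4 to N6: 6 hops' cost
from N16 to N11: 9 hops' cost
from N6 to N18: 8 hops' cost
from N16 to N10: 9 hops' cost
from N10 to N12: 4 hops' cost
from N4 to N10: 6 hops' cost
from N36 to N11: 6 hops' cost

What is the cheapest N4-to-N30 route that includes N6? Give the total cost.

22 hops' cost

Best N4 to N6: N4 → N6 costing 6
Best N6 to N30: N6 → N18 → N30 costing 16
Total via N6: 6 + 16 = 22 hops' cost.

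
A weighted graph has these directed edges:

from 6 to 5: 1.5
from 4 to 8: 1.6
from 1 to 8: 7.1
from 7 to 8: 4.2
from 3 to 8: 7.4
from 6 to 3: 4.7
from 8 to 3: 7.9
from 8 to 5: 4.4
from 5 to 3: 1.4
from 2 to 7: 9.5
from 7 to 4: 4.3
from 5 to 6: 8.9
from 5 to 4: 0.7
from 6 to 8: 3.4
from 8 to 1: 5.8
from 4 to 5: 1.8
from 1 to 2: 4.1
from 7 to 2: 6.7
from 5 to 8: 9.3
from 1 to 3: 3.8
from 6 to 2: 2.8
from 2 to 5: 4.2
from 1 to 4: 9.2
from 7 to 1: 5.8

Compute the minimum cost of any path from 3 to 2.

17.3

Candidate routes:
3 → 8 → 1 → 2: 7.4+5.8+4.1 = 17.3
3 → 8 → 1 → 4 → 5 → 6 → 2: 7.4+5.8+9.2+1.8+8.9+2.8 = 35.9
3 → 8 → 5 → 6 → 2: 7.4+4.4+8.9+2.8 = 23.5
Cheapest is 3 → 8 → 1 → 2 at 17.3.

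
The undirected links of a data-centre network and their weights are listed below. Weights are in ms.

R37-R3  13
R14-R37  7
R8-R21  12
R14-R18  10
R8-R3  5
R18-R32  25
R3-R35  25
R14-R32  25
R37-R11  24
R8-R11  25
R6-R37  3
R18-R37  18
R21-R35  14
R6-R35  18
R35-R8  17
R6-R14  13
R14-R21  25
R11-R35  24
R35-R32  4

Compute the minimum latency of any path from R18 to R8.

Enumerating some paths:
R18–R14–R37–R3–R8: 10+7+13+5 = 35
R18–R37–R3–R8: 18+13+5 = 36
The minimum is 35 ms via R18–R14–R37–R3–R8.

35 ms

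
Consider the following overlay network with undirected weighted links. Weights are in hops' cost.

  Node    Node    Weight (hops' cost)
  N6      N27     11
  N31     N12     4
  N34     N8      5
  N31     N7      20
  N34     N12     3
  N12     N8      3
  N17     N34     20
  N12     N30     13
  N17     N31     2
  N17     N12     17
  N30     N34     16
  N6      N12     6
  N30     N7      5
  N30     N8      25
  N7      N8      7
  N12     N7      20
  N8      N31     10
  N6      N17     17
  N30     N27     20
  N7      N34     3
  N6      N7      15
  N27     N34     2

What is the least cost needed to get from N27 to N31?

Compare a few routes:
N27 - N34 - N8 - N12 - N31: 2+5+3+4 = 14
N27 - N34 - N8 - N31: 2+5+10 = 17
N27 - N34 - N12 - N31: 2+3+4 = 9
The minimum is 9 hops' cost via N27 - N34 - N12 - N31.

9 hops' cost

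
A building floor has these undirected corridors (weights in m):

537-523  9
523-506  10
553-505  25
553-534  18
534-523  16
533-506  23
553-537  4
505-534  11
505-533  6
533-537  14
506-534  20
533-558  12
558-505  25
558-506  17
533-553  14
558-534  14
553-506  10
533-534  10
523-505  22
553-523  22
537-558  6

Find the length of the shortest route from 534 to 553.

Shortest distances from 534:
534: 0
533: 10  (via 534)
505: 11  (via 534)
558: 14  (via 534)
523: 16  (via 534)
553: 18  (via 534)
Shortest route: 534–553 = 18 m.

18 m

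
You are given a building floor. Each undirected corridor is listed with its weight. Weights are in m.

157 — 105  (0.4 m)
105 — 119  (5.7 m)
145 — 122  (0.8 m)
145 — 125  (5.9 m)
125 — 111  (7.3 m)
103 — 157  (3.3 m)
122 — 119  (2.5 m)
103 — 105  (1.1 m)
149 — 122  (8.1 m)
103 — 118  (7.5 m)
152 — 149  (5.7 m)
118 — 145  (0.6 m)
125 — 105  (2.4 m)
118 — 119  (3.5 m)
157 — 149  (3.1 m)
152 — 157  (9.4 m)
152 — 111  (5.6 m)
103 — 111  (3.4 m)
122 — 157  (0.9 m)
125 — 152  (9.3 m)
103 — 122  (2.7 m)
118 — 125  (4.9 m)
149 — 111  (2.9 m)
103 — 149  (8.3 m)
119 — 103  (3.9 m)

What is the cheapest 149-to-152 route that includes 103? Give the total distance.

13.6 m

Shortest 149→103: 149 → 157 → 105 → 103 = 4.6
Shortest 103→152: 103 → 111 → 152 = 9
Total via 103: 4.6 + 9 = 13.6 m.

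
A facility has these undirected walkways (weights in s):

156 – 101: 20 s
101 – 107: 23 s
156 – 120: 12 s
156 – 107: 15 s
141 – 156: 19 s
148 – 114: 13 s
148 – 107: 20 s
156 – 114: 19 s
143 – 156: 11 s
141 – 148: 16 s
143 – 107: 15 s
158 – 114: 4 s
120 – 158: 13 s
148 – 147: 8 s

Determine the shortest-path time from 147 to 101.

51 s

Enumerating some paths:
147 - 148 - 141 - 156 - 101: 8+16+19+20 = 63
147 - 148 - 107 - 101: 8+20+23 = 51
147 - 148 - 114 - 156 - 101: 8+13+19+20 = 60
Cheapest is 147 - 148 - 107 - 101 at 51 s.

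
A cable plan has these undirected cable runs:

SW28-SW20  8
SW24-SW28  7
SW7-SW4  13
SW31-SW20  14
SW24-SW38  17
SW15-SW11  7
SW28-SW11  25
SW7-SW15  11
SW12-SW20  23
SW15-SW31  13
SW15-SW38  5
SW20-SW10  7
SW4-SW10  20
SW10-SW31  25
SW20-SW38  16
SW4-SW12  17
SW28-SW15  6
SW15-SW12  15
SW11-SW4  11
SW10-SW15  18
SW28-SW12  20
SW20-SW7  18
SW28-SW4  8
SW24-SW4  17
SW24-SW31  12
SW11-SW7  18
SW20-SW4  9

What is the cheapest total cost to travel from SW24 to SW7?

24

Compare a few routes:
SW24 → SW4 → SW7: 17+13 = 30
SW24 → SW28 → SW15 → SW7: 7+6+11 = 24
SW24 → SW28 → SW4 → SW7: 7+8+13 = 28
SW24 → SW38 → SW15 → SW7: 17+5+11 = 33
The minimum is 24 via SW24 → SW28 → SW15 → SW7.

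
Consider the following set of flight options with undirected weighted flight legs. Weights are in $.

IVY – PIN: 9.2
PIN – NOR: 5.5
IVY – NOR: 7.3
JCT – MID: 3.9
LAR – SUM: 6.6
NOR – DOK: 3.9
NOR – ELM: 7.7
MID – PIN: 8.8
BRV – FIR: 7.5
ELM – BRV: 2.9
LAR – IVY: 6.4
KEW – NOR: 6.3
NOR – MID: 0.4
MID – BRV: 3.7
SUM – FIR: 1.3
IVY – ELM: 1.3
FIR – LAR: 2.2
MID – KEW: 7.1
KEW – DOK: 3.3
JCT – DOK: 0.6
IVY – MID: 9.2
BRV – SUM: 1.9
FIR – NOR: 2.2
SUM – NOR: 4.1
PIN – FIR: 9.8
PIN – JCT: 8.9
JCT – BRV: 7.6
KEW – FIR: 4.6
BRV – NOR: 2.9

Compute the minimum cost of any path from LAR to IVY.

$6.4

Candidate routes:
LAR–FIR–NOR–BRV–ELM–IVY: 2.2+2.2+2.9+2.9+1.3 = 11.5
LAR–IVY: 6.4 = 6.4
LAR–FIR–NOR–IVY: 2.2+2.2+7.3 = 11.7
LAR–FIR–SUM–BRV–ELM–IVY: 2.2+1.3+1.9+2.9+1.3 = 9.6
The minimum is $6.4 via LAR–IVY.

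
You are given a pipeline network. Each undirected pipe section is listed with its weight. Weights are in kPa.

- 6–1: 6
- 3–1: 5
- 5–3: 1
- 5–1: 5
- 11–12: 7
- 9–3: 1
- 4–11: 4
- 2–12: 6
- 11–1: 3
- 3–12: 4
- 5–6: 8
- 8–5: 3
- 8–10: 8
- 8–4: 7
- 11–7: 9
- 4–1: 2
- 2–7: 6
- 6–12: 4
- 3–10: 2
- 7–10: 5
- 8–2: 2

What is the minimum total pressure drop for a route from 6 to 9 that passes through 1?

Best 6 to 1: 6 → 1 costing 6
Shortest 1→9: 1 → 3 → 9 = 6
Total via 1: 6 + 6 = 12 kPa.

12 kPa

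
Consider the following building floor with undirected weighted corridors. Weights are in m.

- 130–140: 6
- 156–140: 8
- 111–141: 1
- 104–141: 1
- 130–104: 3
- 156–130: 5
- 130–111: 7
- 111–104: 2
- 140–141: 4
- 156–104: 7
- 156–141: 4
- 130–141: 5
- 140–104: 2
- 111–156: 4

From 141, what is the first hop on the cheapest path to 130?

Candidate routes:
141 → 104 → 130: 1+3 = 4
141 → 130: 5 = 5
Cheapest is 141 → 104 → 130 at 4 m.
So from 141 the first move is to 104.

104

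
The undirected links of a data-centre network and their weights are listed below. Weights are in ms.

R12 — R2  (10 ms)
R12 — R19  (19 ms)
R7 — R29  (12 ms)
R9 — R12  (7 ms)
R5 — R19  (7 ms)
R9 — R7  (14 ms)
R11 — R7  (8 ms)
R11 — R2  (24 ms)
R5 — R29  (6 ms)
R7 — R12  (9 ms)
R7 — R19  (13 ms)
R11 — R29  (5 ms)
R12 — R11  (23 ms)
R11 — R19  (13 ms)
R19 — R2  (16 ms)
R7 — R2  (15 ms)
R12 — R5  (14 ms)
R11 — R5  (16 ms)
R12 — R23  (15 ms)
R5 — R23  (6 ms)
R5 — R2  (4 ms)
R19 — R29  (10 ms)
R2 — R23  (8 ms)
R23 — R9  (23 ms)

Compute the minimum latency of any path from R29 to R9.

26 ms

Enumerating some paths:
R29 - R7 - R9: 12+14 = 26
R29 - R5 - R2 - R12 - R9: 6+4+10+7 = 27
R29 - R5 - R12 - R9: 6+14+7 = 27
Cheapest is R29 - R7 - R9 at 26 ms.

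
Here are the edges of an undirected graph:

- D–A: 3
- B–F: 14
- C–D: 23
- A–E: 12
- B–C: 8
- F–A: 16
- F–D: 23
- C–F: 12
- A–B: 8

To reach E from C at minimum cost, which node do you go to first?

B

Enumerating some paths:
C → B → A → E: 8+8+12 = 28
C → D → A → E: 23+3+12 = 38
C → F → B → A → E: 12+14+8+12 = 46
C → F → A → E: 12+16+12 = 40
Cheapest is C → B → A → E at 28.
So from C the first move is to B.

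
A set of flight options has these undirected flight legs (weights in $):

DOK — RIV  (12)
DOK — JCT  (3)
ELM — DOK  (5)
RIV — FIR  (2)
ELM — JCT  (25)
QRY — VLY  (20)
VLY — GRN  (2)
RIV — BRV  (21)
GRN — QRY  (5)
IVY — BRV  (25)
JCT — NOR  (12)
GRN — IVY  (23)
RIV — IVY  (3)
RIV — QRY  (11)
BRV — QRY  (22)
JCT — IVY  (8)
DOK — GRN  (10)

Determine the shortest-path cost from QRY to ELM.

Candidate routes:
QRY → RIV → IVY → JCT → DOK → ELM: 11+3+8+3+5 = 30
QRY → GRN → DOK → ELM: 5+10+5 = 20
QRY → RIV → DOK → ELM: 11+12+5 = 28
The minimum is $20 via QRY → GRN → DOK → ELM.

$20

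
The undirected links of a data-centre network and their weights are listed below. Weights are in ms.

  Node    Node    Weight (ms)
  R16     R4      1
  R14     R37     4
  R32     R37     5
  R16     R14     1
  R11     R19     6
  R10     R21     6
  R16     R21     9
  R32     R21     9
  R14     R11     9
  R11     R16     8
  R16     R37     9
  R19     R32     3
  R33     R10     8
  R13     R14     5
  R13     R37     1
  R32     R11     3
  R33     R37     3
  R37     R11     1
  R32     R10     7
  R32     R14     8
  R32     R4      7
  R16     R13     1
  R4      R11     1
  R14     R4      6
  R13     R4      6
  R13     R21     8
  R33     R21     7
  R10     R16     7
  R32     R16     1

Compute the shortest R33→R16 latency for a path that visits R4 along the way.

6 ms

Shortest R33→R4: R33 → R37 → R11 → R4 = 5
Best R4 to R16: R4 → R16 costing 1
Total via R4: 5 + 1 = 6 ms.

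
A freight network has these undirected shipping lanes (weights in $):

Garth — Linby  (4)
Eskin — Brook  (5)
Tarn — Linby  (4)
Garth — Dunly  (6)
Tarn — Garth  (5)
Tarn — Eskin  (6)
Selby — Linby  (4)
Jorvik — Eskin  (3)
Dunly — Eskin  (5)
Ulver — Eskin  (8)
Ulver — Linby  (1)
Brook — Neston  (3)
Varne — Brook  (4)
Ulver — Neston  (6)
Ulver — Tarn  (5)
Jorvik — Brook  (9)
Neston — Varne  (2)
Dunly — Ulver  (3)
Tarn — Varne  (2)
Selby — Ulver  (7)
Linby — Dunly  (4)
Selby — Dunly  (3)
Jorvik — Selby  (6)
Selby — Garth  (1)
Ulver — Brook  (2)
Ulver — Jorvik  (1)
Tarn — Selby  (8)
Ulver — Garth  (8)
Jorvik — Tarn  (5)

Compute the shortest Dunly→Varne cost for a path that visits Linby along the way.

$10

Shortest Dunly→Linby: Dunly → Linby = 4
Shortest Linby→Varne: Linby → Tarn → Varne = 6
Total via Linby: 4 + 6 = $10.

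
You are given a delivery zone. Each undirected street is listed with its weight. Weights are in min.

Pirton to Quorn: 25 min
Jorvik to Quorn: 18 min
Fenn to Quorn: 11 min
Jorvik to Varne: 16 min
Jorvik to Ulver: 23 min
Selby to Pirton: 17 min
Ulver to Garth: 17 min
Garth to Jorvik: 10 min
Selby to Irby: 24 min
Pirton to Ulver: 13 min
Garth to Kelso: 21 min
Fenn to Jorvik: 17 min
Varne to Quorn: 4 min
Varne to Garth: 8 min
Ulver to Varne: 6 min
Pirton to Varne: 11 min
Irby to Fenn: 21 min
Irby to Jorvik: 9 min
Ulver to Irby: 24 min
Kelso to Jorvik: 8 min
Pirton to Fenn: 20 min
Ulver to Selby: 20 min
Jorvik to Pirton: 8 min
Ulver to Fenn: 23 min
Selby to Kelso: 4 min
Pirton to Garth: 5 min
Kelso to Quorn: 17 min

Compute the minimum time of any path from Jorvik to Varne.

16 min

Running Dijkstra from Jorvik:
Jorvik: 0
Pirton: 8  (via Jorvik)
Kelso: 8  (via Jorvik)
Irby: 9  (via Jorvik)
Garth: 10  (via Jorvik)
Selby: 12  (via Kelso)
Varne: 16  (via Jorvik)
Shortest route: Jorvik → Varne = 16 min.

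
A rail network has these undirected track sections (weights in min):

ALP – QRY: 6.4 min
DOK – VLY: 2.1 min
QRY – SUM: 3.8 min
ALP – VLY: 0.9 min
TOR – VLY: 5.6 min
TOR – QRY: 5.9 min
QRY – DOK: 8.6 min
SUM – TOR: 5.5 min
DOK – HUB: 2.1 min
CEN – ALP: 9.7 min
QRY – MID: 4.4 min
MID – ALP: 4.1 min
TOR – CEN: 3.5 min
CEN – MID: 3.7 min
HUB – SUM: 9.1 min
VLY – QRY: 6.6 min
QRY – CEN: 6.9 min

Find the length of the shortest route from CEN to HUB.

12.9 min

Compare a few routes:
CEN → MID → ALP → VLY → DOK → HUB: 3.7+4.1+0.9+2.1+2.1 = 12.9
CEN → TOR → VLY → DOK → HUB: 3.5+5.6+2.1+2.1 = 13.3
The minimum is 12.9 min via CEN → MID → ALP → VLY → DOK → HUB.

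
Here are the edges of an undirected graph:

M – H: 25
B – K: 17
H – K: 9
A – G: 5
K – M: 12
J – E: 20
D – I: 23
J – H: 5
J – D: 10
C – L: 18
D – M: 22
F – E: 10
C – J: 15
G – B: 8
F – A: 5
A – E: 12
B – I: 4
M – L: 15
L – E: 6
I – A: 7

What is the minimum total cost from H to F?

Shortest distances from H:
H: 0
J: 5  (via H)
K: 9  (via H)
D: 15  (via J)
C: 20  (via J)
M: 21  (via K)
E: 25  (via J)
B: 26  (via K)
I: 30  (via B)
L: 31  (via E)
G: 34  (via B)
F: 35  (via E)
Shortest route: H → J → E → F = 35.

35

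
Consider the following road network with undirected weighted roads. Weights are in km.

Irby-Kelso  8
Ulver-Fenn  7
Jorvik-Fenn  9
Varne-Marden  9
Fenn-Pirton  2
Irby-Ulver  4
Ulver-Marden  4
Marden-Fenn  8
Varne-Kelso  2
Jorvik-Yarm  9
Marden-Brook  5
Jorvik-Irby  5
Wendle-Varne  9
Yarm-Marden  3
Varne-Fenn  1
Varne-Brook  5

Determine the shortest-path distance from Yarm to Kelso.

Shortest distances from Yarm:
Yarm: 0
Marden: 3  (via Yarm)
Ulver: 7  (via Marden)
Brook: 8  (via Marden)
Jorvik: 9  (via Yarm)
Irby: 11  (via Ulver)
Fenn: 11  (via Marden)
Varne: 12  (via Marden)
Pirton: 13  (via Fenn)
Kelso: 14  (via Varne)
Shortest route: Yarm → Marden → Varne → Kelso = 14 km.

14 km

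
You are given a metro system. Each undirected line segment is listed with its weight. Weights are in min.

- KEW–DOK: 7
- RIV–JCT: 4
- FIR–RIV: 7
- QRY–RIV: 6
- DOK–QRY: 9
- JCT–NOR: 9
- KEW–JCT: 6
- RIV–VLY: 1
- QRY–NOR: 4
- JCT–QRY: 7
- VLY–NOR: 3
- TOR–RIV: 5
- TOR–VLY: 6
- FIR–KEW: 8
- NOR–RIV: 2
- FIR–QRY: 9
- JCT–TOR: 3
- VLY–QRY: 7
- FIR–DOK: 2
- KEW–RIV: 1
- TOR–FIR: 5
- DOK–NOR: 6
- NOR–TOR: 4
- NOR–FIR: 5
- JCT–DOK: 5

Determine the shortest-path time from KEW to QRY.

Enumerating some paths:
KEW - RIV - QRY: 1+6 = 7
KEW - RIV - VLY - NOR - QRY: 1+1+3+4 = 9
The minimum is 7 min via KEW - RIV - QRY.

7 min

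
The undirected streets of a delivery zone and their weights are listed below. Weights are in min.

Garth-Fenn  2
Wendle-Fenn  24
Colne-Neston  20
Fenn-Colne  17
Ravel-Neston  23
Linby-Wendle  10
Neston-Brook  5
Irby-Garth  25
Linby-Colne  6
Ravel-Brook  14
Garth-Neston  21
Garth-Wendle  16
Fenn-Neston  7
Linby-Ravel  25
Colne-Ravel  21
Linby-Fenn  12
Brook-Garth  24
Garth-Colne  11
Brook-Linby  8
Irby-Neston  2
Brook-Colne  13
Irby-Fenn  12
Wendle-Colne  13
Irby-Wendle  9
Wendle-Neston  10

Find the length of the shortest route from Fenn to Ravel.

Candidate routes:
Fenn → Neston → Brook → Ravel: 7+5+14 = 26
Fenn → Neston → Ravel: 7+23 = 30
The minimum is 26 min via Fenn → Neston → Brook → Ravel.

26 min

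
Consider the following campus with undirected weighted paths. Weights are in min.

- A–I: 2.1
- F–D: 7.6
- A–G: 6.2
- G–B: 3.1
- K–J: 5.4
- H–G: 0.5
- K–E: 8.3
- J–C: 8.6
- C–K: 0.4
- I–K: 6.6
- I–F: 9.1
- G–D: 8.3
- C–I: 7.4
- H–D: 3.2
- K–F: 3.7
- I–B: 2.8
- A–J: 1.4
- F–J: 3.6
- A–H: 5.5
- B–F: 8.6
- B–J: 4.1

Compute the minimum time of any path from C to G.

Running Dijkstra from C:
C: 0
K: 0.4  (via C)
F: 4.1  (via K)
J: 5.8  (via K)
I: 7  (via K)
A: 7.2  (via J)
E: 8.7  (via K)
B: 9.8  (via I)
D: 11.7  (via F)
H: 12.7  (via A)
G: 12.9  (via B)
Shortest route: C → K → I → B → G = 12.9 min.

12.9 min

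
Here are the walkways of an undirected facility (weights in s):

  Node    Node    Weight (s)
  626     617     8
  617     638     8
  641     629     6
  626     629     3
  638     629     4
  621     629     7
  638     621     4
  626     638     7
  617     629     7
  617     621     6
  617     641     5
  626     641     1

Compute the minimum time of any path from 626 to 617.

6 s

Settle nodes by increasing distance from 626:
626: 0
641: 1  (via 626)
629: 3  (via 626)
617: 6  (via 641)
Shortest route: 626–641–617 = 6 s.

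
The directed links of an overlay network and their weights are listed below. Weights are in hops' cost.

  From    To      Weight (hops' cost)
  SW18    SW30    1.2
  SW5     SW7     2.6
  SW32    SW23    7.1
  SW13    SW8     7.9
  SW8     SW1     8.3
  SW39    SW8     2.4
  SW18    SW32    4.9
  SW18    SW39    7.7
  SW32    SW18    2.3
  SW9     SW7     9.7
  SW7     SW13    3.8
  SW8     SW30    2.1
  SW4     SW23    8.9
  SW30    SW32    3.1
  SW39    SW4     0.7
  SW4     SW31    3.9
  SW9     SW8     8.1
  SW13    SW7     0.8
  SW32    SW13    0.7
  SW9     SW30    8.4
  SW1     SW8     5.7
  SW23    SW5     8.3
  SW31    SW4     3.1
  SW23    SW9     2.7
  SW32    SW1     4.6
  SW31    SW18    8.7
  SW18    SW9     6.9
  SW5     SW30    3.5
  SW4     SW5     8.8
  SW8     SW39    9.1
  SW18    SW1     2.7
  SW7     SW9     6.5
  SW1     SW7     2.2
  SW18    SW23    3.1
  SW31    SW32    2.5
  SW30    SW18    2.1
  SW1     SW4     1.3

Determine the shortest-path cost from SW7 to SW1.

18.6 hops' cost

Candidate routes:
SW7 → SW13 → SW8 → SW30 → SW32 → SW1: 3.8+7.9+2.1+3.1+4.6 = 21.5
SW7 → SW13 → SW8 → SW30 → SW18 → SW1: 3.8+7.9+2.1+2.1+2.7 = 18.6
SW7 → SW13 → SW8 → SW1: 3.8+7.9+8.3 = 20
SW7 → SW9 → SW30 → SW18 → SW1: 6.5+8.4+2.1+2.7 = 19.7
The minimum is 18.6 hops' cost via SW7 → SW13 → SW8 → SW30 → SW18 → SW1.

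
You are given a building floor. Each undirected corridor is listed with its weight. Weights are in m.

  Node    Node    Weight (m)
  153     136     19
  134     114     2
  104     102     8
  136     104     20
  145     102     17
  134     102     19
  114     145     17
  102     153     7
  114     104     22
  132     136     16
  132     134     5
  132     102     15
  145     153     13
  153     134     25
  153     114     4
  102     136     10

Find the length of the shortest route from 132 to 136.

16 m

Shortest distances from 132:
132: 0
134: 5  (via 132)
114: 7  (via 134)
153: 11  (via 114)
102: 15  (via 132)
136: 16  (via 132)
Shortest route: 132 → 136 = 16 m.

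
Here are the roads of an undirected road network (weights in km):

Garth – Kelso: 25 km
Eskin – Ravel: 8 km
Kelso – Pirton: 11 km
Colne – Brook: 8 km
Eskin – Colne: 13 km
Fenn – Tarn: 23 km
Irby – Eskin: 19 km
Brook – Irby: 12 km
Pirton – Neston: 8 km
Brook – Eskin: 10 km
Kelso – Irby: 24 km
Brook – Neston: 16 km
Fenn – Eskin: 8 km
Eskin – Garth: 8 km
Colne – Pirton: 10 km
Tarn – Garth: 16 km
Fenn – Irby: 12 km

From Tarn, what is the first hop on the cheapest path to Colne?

Candidate routes:
Tarn–Garth–Eskin–Brook–Colne: 16+8+10+8 = 42
Tarn–Garth–Eskin–Colne: 16+8+13 = 37
Cheapest is Tarn–Garth–Eskin–Colne at 37 km.
So from Tarn the first move is to Garth.

Garth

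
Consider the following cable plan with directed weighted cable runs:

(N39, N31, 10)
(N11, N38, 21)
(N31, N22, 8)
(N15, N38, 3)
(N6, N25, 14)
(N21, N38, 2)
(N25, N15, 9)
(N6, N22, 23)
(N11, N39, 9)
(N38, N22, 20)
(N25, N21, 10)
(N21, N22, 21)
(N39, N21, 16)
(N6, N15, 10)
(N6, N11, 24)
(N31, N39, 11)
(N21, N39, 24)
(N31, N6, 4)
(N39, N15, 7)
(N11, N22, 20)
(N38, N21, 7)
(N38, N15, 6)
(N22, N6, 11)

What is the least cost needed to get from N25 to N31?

Candidate routes:
N25 → N15 → N38 → N21 → N39 → N31: 9+3+7+24+10 = 53
N25 → N21 → N39 → N31: 10+24+10 = 44
The minimum is 44 via N25 → N21 → N39 → N31.

44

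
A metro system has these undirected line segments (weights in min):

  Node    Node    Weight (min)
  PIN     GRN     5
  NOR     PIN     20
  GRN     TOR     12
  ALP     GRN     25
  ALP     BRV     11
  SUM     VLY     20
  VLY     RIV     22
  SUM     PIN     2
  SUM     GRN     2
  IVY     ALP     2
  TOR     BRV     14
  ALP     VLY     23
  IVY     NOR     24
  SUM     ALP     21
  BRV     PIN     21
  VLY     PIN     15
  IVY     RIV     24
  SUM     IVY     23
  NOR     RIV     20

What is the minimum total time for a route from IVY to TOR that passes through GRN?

37 min

Shortest IVY→GRN: IVY → SUM → GRN = 25
Best GRN to TOR: GRN → TOR costing 12
Total via GRN: 25 + 12 = 37 min.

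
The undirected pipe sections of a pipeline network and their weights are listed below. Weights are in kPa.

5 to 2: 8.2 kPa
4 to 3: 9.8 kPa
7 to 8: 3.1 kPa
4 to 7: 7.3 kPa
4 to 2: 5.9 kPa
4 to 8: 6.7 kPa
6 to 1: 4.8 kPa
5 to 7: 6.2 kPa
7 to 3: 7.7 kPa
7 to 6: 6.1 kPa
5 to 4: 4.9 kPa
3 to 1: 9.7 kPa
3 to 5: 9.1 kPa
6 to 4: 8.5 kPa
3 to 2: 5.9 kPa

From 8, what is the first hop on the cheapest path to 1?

7

Candidate routes:
8 - 7 - 6 - 1: 3.1+6.1+4.8 = 14
8 - 4 - 6 - 1: 6.7+8.5+4.8 = 20
8 - 7 - 3 - 1: 3.1+7.7+9.7 = 20.5
The minimum is 14 kPa via 8 - 7 - 6 - 1.
So from 8 the first move is to 7.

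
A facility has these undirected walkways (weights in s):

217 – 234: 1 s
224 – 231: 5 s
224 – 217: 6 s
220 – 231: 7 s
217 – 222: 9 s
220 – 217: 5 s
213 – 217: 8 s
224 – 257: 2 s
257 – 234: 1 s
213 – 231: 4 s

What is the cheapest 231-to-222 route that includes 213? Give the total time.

Best 231 to 213: 231 → 213 costing 4
Best 213 to 222: 213 → 217 → 222 costing 17
Total via 213: 4 + 17 = 21 s.

21 s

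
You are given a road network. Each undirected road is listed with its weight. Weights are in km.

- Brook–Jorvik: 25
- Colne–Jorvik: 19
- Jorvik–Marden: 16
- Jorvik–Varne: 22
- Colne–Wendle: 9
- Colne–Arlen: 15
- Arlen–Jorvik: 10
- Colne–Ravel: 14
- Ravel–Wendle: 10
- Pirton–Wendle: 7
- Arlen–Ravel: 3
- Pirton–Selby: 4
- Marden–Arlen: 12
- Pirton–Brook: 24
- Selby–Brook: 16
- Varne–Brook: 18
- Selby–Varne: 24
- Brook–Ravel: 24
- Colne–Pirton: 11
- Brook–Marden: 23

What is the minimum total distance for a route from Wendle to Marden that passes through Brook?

50 km

Shortest Wendle→Brook: Wendle–Pirton–Selby–Brook = 27
Shortest Brook→Marden: Brook–Marden = 23
Total via Brook: 27 + 23 = 50 km.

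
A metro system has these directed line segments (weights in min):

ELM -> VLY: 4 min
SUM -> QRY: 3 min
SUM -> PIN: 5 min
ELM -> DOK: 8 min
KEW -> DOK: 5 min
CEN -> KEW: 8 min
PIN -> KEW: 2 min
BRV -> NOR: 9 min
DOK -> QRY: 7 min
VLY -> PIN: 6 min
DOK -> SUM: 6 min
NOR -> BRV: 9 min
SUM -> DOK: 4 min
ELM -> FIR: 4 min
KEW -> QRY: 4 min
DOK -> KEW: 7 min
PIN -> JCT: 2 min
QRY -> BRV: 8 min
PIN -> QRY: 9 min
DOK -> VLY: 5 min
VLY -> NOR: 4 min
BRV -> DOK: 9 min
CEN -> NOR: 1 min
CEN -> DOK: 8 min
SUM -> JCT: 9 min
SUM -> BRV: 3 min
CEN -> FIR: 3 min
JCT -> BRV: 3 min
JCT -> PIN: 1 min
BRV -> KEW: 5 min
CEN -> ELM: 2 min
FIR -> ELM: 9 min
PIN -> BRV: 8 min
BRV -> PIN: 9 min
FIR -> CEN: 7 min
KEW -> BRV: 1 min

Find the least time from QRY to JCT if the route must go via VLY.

Shortest QRY→VLY: QRY → BRV → DOK → VLY = 22
Shortest VLY→JCT: VLY → PIN → JCT = 8
Total via VLY: 22 + 8 = 30 min.

30 min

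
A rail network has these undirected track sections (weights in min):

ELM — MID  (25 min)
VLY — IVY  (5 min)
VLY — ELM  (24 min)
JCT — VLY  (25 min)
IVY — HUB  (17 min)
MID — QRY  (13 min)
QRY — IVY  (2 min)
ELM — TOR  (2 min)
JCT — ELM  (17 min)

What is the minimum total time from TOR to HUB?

48 min

Candidate routes:
TOR → ELM → MID → QRY → IVY → HUB: 2+25+13+2+17 = 59
TOR → ELM → JCT → VLY → IVY → HUB: 2+17+25+5+17 = 66
TOR → ELM → VLY → IVY → HUB: 2+24+5+17 = 48
The minimum is 48 min via TOR → ELM → VLY → IVY → HUB.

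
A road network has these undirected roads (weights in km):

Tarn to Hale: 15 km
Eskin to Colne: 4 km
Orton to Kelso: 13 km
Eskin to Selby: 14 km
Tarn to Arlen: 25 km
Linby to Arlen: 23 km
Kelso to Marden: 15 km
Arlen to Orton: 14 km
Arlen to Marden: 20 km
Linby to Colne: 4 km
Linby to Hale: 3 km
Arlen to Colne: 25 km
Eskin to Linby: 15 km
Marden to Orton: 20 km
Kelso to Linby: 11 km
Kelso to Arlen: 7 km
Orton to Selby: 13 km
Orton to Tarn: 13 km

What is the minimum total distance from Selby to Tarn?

Shortest distances from Selby:
Selby: 0
Orton: 13  (via Selby)
Eskin: 14  (via Selby)
Colne: 18  (via Eskin)
Linby: 22  (via Colne)
Hale: 25  (via Linby)
Kelso: 26  (via Orton)
Tarn: 26  (via Orton)
Shortest route: Selby → Orton → Tarn = 26 km.

26 km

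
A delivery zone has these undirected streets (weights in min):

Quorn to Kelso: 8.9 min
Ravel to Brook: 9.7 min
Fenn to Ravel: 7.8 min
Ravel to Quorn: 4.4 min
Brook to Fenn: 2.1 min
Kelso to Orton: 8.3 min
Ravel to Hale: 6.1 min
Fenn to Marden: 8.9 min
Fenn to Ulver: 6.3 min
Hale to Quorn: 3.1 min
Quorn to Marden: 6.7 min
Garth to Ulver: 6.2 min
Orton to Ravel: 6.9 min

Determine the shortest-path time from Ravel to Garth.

20.3 min

Compare a few routes:
Ravel - Quorn - Marden - Fenn - Ulver - Garth: 4.4+6.7+8.9+6.3+6.2 = 32.5
Ravel - Fenn - Ulver - Garth: 7.8+6.3+6.2 = 20.3
Ravel - Brook - Fenn - Ulver - Garth: 9.7+2.1+6.3+6.2 = 24.3
The minimum is 20.3 min via Ravel - Fenn - Ulver - Garth.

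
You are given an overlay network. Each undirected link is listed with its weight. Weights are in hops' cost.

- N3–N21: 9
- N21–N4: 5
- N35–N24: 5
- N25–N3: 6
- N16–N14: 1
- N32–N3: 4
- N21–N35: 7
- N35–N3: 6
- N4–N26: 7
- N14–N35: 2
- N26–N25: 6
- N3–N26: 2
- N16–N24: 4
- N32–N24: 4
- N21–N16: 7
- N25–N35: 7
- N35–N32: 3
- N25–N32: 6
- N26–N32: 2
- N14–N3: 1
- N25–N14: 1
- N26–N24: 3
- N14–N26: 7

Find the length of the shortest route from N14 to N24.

5 hops' cost

Settle nodes by increasing distance from N14:
N14: 0
N16: 1  (via N14)
N3: 1  (via N14)
N25: 1  (via N14)
N35: 2  (via N14)
N26: 3  (via N3)
N24: 5  (via N16)
Shortest route: N14–N16–N24 = 5 hops' cost.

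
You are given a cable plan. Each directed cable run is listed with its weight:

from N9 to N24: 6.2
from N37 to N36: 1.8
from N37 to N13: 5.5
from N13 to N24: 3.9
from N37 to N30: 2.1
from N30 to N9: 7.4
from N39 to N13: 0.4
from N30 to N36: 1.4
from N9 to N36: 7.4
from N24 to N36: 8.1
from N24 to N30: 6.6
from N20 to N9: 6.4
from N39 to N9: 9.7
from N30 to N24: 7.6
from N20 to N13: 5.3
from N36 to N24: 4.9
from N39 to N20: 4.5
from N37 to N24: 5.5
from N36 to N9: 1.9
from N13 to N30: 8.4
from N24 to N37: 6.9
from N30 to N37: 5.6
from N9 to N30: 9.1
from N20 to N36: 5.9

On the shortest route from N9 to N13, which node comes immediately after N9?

Enumerating some paths:
N9–N24–N30–N37–N13: 6.2+6.6+5.6+5.5 = 23.9
N9–N24–N37–N13: 6.2+6.9+5.5 = 18.6
N9–N30–N37–N13: 9.1+5.6+5.5 = 20.2
The minimum is 18.6 via N9–N24–N37–N13.
So from N9 the first move is to N24.

N24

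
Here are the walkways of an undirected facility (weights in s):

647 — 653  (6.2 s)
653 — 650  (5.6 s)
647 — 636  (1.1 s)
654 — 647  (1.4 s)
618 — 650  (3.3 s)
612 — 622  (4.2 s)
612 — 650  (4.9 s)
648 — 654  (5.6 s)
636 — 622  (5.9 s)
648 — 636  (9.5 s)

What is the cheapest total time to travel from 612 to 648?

18.2 s

Compare a few routes:
612 → 622 → 636 → 647 → 654 → 648: 4.2+5.9+1.1+1.4+5.6 = 18.2
612 → 622 → 636 → 648: 4.2+5.9+9.5 = 19.6
612 → 650 → 653 → 647 → 654 → 648: 4.9+5.6+6.2+1.4+5.6 = 23.7
The minimum is 18.2 s via 612 → 622 → 636 → 647 → 654 → 648.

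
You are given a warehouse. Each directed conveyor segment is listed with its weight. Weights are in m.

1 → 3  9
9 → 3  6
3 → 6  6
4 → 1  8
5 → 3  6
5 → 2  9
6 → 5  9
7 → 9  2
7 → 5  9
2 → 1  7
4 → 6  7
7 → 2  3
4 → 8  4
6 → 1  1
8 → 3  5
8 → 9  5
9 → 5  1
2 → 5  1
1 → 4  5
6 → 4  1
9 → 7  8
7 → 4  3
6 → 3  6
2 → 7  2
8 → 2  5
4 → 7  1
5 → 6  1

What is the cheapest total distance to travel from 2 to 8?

Compare a few routes:
2 → 7 → 4 → 8: 2+3+4 = 9
2 → 5 → 6 → 4 → 8: 1+1+1+4 = 7
Cheapest is 2 → 5 → 6 → 4 → 8 at 7 m.

7 m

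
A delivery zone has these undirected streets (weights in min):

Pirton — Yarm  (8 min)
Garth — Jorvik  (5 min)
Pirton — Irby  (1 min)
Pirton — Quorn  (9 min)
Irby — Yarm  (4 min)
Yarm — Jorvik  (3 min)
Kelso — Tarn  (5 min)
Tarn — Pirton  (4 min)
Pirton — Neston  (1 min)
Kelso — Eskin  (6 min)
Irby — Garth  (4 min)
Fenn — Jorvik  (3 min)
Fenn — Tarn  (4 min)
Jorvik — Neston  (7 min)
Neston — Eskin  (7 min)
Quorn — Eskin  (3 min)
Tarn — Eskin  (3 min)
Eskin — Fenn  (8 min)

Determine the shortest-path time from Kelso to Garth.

14 min

Running Dijkstra from Kelso:
Kelso: 0
Tarn: 5  (via Kelso)
Eskin: 6  (via Kelso)
Pirton: 9  (via Tarn)
Fenn: 9  (via Tarn)
Quorn: 9  (via Eskin)
Irby: 10  (via Pirton)
Neston: 10  (via Pirton)
Jorvik: 12  (via Fenn)
Garth: 14  (via Irby)
Shortest route: Kelso–Tarn–Pirton–Irby–Garth = 14 min.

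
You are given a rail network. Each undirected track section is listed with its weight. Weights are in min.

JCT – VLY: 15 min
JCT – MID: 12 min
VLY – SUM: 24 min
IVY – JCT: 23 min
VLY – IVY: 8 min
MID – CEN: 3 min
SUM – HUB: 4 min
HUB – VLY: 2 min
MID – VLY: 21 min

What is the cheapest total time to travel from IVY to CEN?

32 min

Candidate routes:
IVY → VLY → JCT → MID → CEN: 8+15+12+3 = 38
IVY → JCT → VLY → MID → CEN: 23+15+21+3 = 62
IVY → JCT → MID → CEN: 23+12+3 = 38
IVY → VLY → MID → CEN: 8+21+3 = 32
Cheapest is IVY → VLY → MID → CEN at 32 min.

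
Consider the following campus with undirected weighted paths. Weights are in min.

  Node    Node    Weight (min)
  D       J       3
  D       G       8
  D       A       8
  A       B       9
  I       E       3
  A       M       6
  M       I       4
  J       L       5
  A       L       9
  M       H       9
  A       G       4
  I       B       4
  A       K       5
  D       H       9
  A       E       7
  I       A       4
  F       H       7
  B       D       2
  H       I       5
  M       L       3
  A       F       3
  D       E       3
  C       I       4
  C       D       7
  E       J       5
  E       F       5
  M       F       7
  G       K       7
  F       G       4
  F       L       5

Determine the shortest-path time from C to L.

Running Dijkstra from C:
C: 0
I: 4  (via C)
D: 7  (via C)
E: 7  (via I)
A: 8  (via I)
B: 8  (via I)
M: 8  (via I)
H: 9  (via I)
J: 10  (via D)
F: 11  (via A)
L: 11  (via M)
Shortest route: C–I–M–L = 11 min.

11 min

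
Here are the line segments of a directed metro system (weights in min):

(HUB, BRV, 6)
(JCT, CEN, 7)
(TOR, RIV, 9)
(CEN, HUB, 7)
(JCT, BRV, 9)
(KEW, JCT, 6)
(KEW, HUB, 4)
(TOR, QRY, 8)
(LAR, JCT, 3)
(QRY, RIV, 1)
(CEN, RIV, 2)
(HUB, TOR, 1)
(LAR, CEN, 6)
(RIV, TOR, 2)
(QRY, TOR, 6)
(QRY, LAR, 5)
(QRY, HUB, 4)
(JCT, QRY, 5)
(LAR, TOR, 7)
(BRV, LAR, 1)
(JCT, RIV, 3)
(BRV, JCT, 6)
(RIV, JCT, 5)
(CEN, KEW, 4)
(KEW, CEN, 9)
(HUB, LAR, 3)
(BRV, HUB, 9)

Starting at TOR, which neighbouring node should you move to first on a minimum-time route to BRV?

QRY

Enumerating some paths:
TOR - RIV - JCT - BRV: 9+5+9 = 23
TOR - QRY - HUB - BRV: 8+4+6 = 18
Cheapest is TOR - QRY - HUB - BRV at 18 min.
So from TOR the first move is to QRY.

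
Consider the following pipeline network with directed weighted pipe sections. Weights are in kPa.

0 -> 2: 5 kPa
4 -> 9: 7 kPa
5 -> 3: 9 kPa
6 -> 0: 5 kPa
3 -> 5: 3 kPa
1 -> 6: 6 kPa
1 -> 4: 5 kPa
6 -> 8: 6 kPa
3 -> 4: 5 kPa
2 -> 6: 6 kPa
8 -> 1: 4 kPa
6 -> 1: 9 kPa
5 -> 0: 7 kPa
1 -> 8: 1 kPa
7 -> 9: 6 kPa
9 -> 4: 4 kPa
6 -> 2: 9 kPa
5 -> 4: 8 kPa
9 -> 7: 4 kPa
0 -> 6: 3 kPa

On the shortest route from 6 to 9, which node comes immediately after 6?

1

Enumerating some paths:
6–8–1–4–9: 6+4+5+7 = 22
6–1–4–9: 9+5+7 = 21
Cheapest is 6–1–4–9 at 21 kPa.
So from 6 the first move is to 1.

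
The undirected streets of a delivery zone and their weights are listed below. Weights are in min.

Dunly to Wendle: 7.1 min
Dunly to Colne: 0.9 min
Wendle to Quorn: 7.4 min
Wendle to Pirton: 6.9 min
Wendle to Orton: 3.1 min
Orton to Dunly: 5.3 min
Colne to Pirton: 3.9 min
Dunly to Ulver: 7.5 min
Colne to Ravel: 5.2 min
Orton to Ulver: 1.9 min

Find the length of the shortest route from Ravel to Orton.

Shortest distances from Ravel:
Ravel: 0
Colne: 5.2  (via Ravel)
Dunly: 6.1  (via Colne)
Pirton: 9.1  (via Colne)
Orton: 11.4  (via Dunly)
Shortest route: Ravel → Colne → Dunly → Orton = 11.4 min.

11.4 min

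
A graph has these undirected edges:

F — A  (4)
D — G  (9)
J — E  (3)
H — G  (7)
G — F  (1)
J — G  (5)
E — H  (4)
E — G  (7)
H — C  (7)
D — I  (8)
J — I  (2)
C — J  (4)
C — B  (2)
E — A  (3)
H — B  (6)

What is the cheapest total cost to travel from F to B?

Candidate routes:
F–G–J–C–B: 1+5+4+2 = 12
F–G–H–B: 1+7+6 = 14
Cheapest is F–G–J–C–B at 12.

12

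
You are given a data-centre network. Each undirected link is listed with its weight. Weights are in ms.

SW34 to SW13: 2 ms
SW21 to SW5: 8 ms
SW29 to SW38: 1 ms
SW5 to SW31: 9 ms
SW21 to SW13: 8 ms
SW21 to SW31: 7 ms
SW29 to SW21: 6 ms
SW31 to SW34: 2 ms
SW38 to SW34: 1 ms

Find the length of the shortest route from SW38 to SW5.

12 ms

Shortest distances from SW38:
SW38: 0
SW34: 1  (via SW38)
SW29: 1  (via SW38)
SW31: 3  (via SW34)
SW13: 3  (via SW34)
SW21: 7  (via SW29)
SW5: 12  (via SW31)
Shortest route: SW38 → SW34 → SW31 → SW5 = 12 ms.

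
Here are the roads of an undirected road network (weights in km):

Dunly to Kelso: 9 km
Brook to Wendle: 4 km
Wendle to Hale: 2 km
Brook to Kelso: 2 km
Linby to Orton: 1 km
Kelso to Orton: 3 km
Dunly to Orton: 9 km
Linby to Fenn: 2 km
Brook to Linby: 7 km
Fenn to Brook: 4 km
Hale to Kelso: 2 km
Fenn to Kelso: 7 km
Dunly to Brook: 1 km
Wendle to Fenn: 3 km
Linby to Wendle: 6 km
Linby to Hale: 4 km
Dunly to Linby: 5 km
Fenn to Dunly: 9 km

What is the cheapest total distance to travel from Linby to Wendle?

5 km

Candidate routes:
Linby–Fenn–Wendle: 2+3 = 5
Linby–Wendle: 6 = 6
Cheapest is Linby–Fenn–Wendle at 5 km.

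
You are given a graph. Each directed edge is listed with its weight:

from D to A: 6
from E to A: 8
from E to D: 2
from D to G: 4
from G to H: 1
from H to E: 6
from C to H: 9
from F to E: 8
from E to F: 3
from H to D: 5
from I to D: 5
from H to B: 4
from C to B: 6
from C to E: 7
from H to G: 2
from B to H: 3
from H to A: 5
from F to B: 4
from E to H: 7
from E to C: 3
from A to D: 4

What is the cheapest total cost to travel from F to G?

9

Running Dijkstra from F:
F: 0
B: 4  (via F)
H: 7  (via B)
E: 8  (via F)
G: 9  (via H)
Shortest route: F → B → H → G = 9.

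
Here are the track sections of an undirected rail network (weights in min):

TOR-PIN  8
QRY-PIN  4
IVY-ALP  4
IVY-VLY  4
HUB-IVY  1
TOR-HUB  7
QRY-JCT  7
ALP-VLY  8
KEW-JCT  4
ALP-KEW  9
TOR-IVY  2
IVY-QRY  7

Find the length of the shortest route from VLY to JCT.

Shortest distances from VLY:
VLY: 0
IVY: 4  (via VLY)
HUB: 5  (via IVY)
TOR: 6  (via IVY)
ALP: 8  (via VLY)
QRY: 11  (via IVY)
PIN: 14  (via TOR)
KEW: 17  (via ALP)
JCT: 18  (via QRY)
Shortest route: VLY–IVY–QRY–JCT = 18 min.

18 min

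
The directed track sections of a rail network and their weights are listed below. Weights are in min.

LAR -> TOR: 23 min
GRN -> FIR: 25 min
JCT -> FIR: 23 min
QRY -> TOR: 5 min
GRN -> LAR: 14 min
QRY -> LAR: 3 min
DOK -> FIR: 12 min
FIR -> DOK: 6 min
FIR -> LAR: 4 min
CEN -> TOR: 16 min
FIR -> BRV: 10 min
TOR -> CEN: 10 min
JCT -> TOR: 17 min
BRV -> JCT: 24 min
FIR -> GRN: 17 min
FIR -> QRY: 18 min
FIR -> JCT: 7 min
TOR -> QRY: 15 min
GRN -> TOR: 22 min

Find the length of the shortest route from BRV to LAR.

Candidate routes:
BRV–JCT–FIR–QRY–LAR: 24+23+18+3 = 68
BRV–JCT–TOR–QRY–LAR: 24+17+15+3 = 59
BRV–JCT–FIR–LAR: 24+23+4 = 51
Cheapest is BRV–JCT–FIR–LAR at 51 min.

51 min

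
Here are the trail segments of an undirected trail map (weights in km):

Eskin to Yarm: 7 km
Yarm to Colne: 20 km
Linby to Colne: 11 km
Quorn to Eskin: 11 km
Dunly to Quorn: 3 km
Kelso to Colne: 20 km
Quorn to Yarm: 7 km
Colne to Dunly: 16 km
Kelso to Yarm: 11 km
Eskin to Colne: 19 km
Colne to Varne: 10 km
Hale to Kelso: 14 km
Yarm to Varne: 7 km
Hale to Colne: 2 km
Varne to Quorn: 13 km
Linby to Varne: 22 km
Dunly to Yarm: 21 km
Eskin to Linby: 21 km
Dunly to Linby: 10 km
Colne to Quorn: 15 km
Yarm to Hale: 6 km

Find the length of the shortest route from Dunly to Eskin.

14 km

Shortest distances from Dunly:
Dunly: 0
Quorn: 3  (via Dunly)
Linby: 10  (via Dunly)
Yarm: 10  (via Quorn)
Eskin: 14  (via Quorn)
Shortest route: Dunly → Quorn → Eskin = 14 km.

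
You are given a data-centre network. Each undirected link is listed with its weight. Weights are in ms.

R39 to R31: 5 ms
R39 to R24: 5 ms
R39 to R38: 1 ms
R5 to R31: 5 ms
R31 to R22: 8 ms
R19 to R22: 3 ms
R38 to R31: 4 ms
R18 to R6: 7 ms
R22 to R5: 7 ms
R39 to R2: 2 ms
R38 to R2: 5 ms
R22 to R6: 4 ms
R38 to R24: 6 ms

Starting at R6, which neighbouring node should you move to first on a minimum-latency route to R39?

Candidate routes:
R6–R22–R5–R31–R39: 4+7+5+5 = 21
R6–R22–R31–R39: 4+8+5 = 17
The minimum is 17 ms via R6–R22–R31–R39.
So from R6 the first move is to R22.

R22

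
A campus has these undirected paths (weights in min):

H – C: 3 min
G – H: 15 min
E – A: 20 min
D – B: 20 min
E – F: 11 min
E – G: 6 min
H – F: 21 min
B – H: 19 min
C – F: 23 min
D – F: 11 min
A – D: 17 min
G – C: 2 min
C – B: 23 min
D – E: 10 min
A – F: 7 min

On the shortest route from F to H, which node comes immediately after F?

Enumerating some paths:
F–E–G–C–H: 11+6+2+3 = 22
F–C–H: 23+3 = 26
F–H: 21 = 21
The minimum is 21 min via F–H.
So from F the first move is to H.

H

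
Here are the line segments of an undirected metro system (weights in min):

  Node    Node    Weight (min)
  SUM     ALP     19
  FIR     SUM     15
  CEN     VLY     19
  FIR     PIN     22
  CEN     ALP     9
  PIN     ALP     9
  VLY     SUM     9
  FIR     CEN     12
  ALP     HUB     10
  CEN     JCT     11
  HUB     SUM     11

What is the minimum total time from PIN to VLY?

37 min

Running Dijkstra from PIN:
PIN: 0
ALP: 9  (via PIN)
CEN: 18  (via ALP)
HUB: 19  (via ALP)
FIR: 22  (via PIN)
SUM: 28  (via ALP)
JCT: 29  (via CEN)
VLY: 37  (via CEN)
Shortest route: PIN–ALP–CEN–VLY = 37 min.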